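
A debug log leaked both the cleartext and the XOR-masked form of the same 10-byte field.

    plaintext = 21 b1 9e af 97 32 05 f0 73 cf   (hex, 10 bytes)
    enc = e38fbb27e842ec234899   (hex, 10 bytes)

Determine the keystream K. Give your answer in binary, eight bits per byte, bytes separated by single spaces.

11000010 00111110 00100101 10001000 01111111 01110000 11101001 11010011 00111011 01010110

Since enc = plaintext ⊕ K, XORing both sides with plaintext gives K = plaintext ⊕ enc.
byte 0: 21 ^ e3 = c2
byte 1: b1 ^ 8f = 3e
byte 2: 9e ^ bb = 25
byte 3: af ^ 27 = 88
byte 4: 97 ^ e8 = 7f
byte 5: 32 ^ 42 = 70
byte 6: 05 ^ ec = e9
byte 7: f0 ^ 23 = d3
byte 8: 73 ^ 48 = 3b
byte 9: cf ^ 99 = 56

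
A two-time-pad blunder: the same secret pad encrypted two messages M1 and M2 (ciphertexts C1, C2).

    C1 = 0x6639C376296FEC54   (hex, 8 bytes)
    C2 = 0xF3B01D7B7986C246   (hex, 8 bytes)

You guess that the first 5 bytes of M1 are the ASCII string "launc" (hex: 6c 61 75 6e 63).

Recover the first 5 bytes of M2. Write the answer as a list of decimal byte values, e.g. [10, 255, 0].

First, C1 ⊕ C2 = (M1 ⊕ K) ⊕ (M2 ⊕ K) = M1 ⊕ M2, so the key drops out. Then M2 = (M1 ⊕ M2) ⊕ M1 over the first 5 bytes.
byte 0: (66 ^ f3) ^ 6c = 95 ^ 6c = f9
byte 1: (39 ^ b0) ^ 61 = 89 ^ 61 = e8
byte 2: (c3 ^ 1d) ^ 75 = de ^ 75 = ab
byte 3: (76 ^ 7b) ^ 6e = 0d ^ 6e = 63
byte 4: (29 ^ 79) ^ 63 = 50 ^ 63 = 33

[249, 232, 171, 99, 51]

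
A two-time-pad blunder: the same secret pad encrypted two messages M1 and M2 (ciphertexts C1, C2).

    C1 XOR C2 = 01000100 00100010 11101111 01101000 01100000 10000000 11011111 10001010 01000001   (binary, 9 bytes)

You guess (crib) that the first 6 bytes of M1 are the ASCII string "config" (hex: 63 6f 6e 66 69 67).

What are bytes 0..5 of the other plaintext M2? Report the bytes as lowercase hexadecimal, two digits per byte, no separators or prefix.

Since C1 ⊕ C2 = M1 ⊕ M2, XORing with the guessed M1 bytes yields the corresponding M2 bytes: M2 = (C1 ⊕ C2) ⊕ M1.
44 xor 63 = 27
22 xor 6f = 4d
ef xor 6e = 81
68 xor 66 = 0e
60 xor 69 = 09
80 xor 67 = e7

274d810e09e7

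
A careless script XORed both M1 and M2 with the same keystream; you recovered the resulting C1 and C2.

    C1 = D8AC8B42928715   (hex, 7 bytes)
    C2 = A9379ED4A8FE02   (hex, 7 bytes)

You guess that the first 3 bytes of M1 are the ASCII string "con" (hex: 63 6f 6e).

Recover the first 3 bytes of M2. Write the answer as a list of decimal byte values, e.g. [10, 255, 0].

[18, 244, 123]

First, C1 ⊕ C2 = (M1 ⊕ K) ⊕ (M2 ⊕ K) = M1 ⊕ M2, so the key drops out. Then M2 = (M1 ⊕ M2) ⊕ M1 over the first 3 bytes.
byte 0: (d8 XOR a9) XOR 63 = 71 XOR 63 = 12
byte 1: (ac XOR 37) XOR 6f = 9b XOR 6f = f4
byte 2: (8b XOR 9e) XOR 6e = 15 XOR 6e = 7b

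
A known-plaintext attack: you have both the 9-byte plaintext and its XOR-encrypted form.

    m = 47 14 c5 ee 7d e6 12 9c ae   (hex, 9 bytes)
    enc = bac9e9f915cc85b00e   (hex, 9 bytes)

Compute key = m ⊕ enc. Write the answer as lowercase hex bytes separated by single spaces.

fd dd 2c 17 68 2a 97 2c a0

Since enc = m ⊕ key, XORing both sides with m gives key = m ⊕ enc.
byte 0: 47 XOR ba = fd
byte 1: 14 XOR c9 = dd
byte 2: c5 XOR e9 = 2c
byte 3: ee XOR f9 = 17
byte 4: 7d XOR 15 = 68
byte 5: e6 XOR cc = 2a
byte 6: 12 XOR 85 = 97
byte 7: 9c XOR b0 = 2c
byte 8: ae XOR 0e = a0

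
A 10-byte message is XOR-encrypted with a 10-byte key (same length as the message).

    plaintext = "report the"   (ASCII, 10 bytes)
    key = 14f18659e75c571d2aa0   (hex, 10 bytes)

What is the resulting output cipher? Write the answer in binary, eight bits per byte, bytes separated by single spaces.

01100110 10010100 11110110 00110110 10010101 00101000 01110111 01101001 01000010 11000101

XOR is its own inverse, so applying the key byte-wise gives the result directly.
114 XOR  20 = 102
101 XOR 241 = 148
112 XOR 134 = 246
111 XOR  89 =  54
114 XOR 231 = 149
116 XOR  92 =  40
 32 XOR  87 = 119
116 XOR  29 = 105
104 XOR  42 =  66
101 XOR 160 = 197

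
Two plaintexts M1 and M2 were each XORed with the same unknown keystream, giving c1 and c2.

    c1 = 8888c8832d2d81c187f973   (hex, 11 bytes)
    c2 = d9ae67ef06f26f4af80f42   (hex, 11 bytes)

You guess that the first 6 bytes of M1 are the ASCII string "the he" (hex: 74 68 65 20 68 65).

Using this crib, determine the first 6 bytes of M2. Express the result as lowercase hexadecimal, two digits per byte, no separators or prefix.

254eca4c43ba

First, c1 ⊕ c2 = (M1 ⊕ K) ⊕ (M2 ⊕ K) = M1 ⊕ M2, so the key drops out. Then M2 = (M1 ⊕ M2) ⊕ M1 over the first 6 bytes.
byte 0: (88 XOR d9) XOR 74 = 51 XOR 74 = 25
byte 1: (88 XOR ae) XOR 68 = 26 XOR 68 = 4e
byte 2: (c8 XOR 67) XOR 65 = af XOR 65 = ca
byte 3: (83 XOR ef) XOR 20 = 6c XOR 20 = 4c
byte 4: (2d XOR 06) XOR 68 = 2b XOR 68 = 43
byte 5: (2d XOR f2) XOR 65 = df XOR 65 = ba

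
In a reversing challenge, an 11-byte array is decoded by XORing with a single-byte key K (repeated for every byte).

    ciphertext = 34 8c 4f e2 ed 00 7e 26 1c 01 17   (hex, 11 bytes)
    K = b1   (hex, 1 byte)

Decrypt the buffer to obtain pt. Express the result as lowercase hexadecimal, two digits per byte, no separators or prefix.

853dfe535cb1cf97adb0a6

The 1-byte key repeats, so the effective keystream is b1 b1 b1 b1 b1 b1 b1 b1 b1 b1 b1.
byte 0:  52 ⊕ 177 = 133
byte 1: 140 ⊕ 177 =  61
byte 2:  79 ⊕ 177 = 254
byte 3: 226 ⊕ 177 =  83
byte 4: 237 ⊕ 177 =  92
byte 5:   0 ⊕ 177 = 177
byte 6: 126 ⊕ 177 = 207
byte 7:  38 ⊕ 177 = 151
byte 8:  28 ⊕ 177 = 173
byte 9:   1 ⊕ 177 = 176
byte 10:  23 ⊕ 177 = 166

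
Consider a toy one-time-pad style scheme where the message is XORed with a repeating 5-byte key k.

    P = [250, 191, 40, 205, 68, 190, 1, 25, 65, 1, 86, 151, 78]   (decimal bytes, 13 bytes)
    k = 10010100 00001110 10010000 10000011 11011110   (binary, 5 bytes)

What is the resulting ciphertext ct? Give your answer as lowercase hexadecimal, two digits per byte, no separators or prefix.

The 5-byte key repeats, so the effective keystream is 94 0e 90 83 de 94 0e 90 83 de 94 0e 90.
byte 0: fa ^ 94 = 6e
byte 1: bf ^ 0e = b1
byte 2: 28 ^ 90 = b8
byte 3: cd ^ 83 = 4e
byte 4: 44 ^ de = 9a
byte 5: be ^ 94 = 2a
byte 6: 01 ^ 0e = 0f
byte 7: 19 ^ 90 = 89
byte 8: 41 ^ 83 = c2
byte 9: 01 ^ de = df
byte 10: 56 ^ 94 = c2
byte 11: 97 ^ 0e = 99
byte 12: 4e ^ 90 = de

6eb1b84e9a2a0f89c2dfc299de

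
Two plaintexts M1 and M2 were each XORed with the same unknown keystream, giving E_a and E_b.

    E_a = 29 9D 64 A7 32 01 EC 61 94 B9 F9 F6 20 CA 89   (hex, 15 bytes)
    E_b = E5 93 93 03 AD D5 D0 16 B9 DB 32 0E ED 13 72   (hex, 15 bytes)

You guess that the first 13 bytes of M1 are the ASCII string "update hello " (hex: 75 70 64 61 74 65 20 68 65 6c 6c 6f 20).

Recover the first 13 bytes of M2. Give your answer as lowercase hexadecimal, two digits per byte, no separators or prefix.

b97e93c5ebb11c1f480ea797ed

First, E_a ⊕ E_b = (M1 ⊕ K) ⊕ (M2 ⊕ K) = M1 ⊕ M2, so the key drops out. Then M2 = (M1 ⊕ M2) ⊕ M1 over the first 13 bytes.
byte 0: (29 ⊕ e5) ⊕ 75 = cc ⊕ 75 = b9
byte 1: (9d ⊕ 93) ⊕ 70 = 0e ⊕ 70 = 7e
byte 2: (64 ⊕ 93) ⊕ 64 = f7 ⊕ 64 = 93
byte 3: (a7 ⊕ 03) ⊕ 61 = a4 ⊕ 61 = c5
byte 4: (32 ⊕ ad) ⊕ 74 = 9f ⊕ 74 = eb
byte 5: (01 ⊕ d5) ⊕ 65 = d4 ⊕ 65 = b1
byte 6: (ec ⊕ d0) ⊕ 20 = 3c ⊕ 20 = 1c
byte 7: (61 ⊕ 16) ⊕ 68 = 77 ⊕ 68 = 1f
byte 8: (94 ⊕ b9) ⊕ 65 = 2d ⊕ 65 = 48
byte 9: (b9 ⊕ db) ⊕ 6c = 62 ⊕ 6c = 0e
byte 10: (f9 ⊕ 32) ⊕ 6c = cb ⊕ 6c = a7
byte 11: (f6 ⊕ 0e) ⊕ 6f = f8 ⊕ 6f = 97
byte 12: (20 ⊕ ed) ⊕ 20 = cd ⊕ 20 = ed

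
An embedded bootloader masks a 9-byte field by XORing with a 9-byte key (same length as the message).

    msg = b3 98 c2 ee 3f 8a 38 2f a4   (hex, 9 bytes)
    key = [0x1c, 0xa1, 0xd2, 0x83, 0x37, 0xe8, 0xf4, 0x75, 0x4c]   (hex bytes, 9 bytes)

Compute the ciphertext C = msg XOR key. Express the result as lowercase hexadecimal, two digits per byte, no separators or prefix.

af39106d0862cc5ae8

10110011 ⊕ 00011100 = 10101111
10011000 ⊕ 10100001 = 00111001
11000010 ⊕ 11010010 = 00010000
11101110 ⊕ 10000011 = 01101101
00111111 ⊕ 00110111 = 00001000
10001010 ⊕ 11101000 = 01100010
00111000 ⊕ 11110100 = 11001100
00101111 ⊕ 01110101 = 01011010
10100100 ⊕ 01001100 = 11101000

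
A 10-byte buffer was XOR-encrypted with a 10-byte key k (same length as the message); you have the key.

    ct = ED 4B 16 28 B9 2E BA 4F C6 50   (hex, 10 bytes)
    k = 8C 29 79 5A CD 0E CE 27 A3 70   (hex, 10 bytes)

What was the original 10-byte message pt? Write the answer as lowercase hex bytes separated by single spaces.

XOR is its own inverse, so applying the key byte-wise gives the result directly.
ed XOR 8c = 61
4b XOR 29 = 62
16 XOR 79 = 6f
28 XOR 5a = 72
b9 XOR cd = 74
2e XOR 0e = 20
ba XOR ce = 74
4f XOR 27 = 68
c6 XOR a3 = 65
50 XOR 70 = 20

61 62 6f 72 74 20 74 68 65 20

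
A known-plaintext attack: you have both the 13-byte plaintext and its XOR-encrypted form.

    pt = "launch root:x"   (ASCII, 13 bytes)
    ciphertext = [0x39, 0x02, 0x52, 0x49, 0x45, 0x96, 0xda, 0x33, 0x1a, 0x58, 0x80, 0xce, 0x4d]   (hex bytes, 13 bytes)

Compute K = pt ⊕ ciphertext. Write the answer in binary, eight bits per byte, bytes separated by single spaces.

Since ciphertext = pt ⊕ K, XORing both sides with pt gives K = pt ⊕ ciphertext.
6c XOR 39 = 55
61 XOR 02 = 63
75 XOR 52 = 27
6e XOR 49 = 27
63 XOR 45 = 26
68 XOR 96 = fe
20 XOR da = fa
72 XOR 33 = 41
6f XOR 1a = 75
6f XOR 58 = 37
74 XOR 80 = f4
3a XOR ce = f4
78 XOR 4d = 35

01010101 01100011 00100111 00100111 00100110 11111110 11111010 01000001 01110101 00110111 11110100 11110100 00110101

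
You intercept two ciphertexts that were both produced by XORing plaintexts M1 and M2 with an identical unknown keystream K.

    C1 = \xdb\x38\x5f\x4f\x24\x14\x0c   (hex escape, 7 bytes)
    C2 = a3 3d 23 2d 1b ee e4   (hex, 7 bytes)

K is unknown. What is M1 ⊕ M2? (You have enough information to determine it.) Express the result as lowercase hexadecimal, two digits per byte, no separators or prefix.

78057c623ffae8

C1 ⊕ C2 = (M1 ⊕ K) ⊕ (M2 ⊕ K) = M1 ⊕ M2 — the shared key cancels under XOR.
byte 0: db ⊕ a3 = 78
byte 1: 38 ⊕ 3d = 05
byte 2: 5f ⊕ 23 = 7c
byte 3: 4f ⊕ 2d = 62
byte 4: 24 ⊕ 1b = 3f
byte 5: 14 ⊕ ee = fa
byte 6: 0c ⊕ e4 = e8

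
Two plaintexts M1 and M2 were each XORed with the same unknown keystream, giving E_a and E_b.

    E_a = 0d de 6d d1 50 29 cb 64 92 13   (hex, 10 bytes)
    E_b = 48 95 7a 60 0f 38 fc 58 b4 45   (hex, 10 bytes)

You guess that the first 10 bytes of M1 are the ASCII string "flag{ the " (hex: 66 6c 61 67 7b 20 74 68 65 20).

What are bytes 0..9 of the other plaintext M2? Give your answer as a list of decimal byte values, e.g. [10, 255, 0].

First, E_a ⊕ E_b = (M1 ⊕ K) ⊕ (M2 ⊕ K) = M1 ⊕ M2, so the key drops out. Then M2 = (M1 ⊕ M2) ⊕ M1 over the first 10 bytes.
byte 0: (0d ⊕ 48) ⊕ 66 = 45 ⊕ 66 = 23
byte 1: (de ⊕ 95) ⊕ 6c = 4b ⊕ 6c = 27
byte 2: (6d ⊕ 7a) ⊕ 61 = 17 ⊕ 61 = 76
byte 3: (d1 ⊕ 60) ⊕ 67 = b1 ⊕ 67 = d6
byte 4: (50 ⊕ 0f) ⊕ 7b = 5f ⊕ 7b = 24
byte 5: (29 ⊕ 38) ⊕ 20 = 11 ⊕ 20 = 31
byte 6: (cb ⊕ fc) ⊕ 74 = 37 ⊕ 74 = 43
byte 7: (64 ⊕ 58) ⊕ 68 = 3c ⊕ 68 = 54
byte 8: (92 ⊕ b4) ⊕ 65 = 26 ⊕ 65 = 43
byte 9: (13 ⊕ 45) ⊕ 20 = 56 ⊕ 20 = 76

[35, 39, 118, 214, 36, 49, 67, 84, 67, 118]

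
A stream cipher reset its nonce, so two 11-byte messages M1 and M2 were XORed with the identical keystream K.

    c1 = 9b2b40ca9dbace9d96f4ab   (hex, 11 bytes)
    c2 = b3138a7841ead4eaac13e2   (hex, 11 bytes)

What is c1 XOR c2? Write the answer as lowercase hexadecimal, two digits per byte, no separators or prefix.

c1 ⊕ c2 = (M1 ⊕ K) ⊕ (M2 ⊕ K) = M1 ⊕ M2 — the shared key cancels under XOR.
byte 0: 10011011 xor 10110011 = 00101000
byte 1: 00101011 xor 00010011 = 00111000
byte 2: 01000000 xor 10001010 = 11001010
byte 3: 11001010 xor 01111000 = 10110010
byte 4: 10011101 xor 01000001 = 11011100
byte 5: 10111010 xor 11101010 = 01010000
byte 6: 11001110 xor 11010100 = 00011010
byte 7: 10011101 xor 11101010 = 01110111
byte 8: 10010110 xor 10101100 = 00111010
byte 9: 11110100 xor 00010011 = 11100111
byte 10: 10101011 xor 11100010 = 01001001

2838cab2dc501a773ae749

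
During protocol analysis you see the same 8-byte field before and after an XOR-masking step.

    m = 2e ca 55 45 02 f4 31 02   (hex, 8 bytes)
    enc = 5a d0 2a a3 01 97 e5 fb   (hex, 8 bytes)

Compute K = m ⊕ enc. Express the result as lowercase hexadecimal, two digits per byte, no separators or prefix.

Since enc = m ⊕ K, XORing both sides with m gives K = m ⊕ enc.
byte 0: 2e ^ 5a = 74
byte 1: ca ^ d0 = 1a
byte 2: 55 ^ 2a = 7f
byte 3: 45 ^ a3 = e6
byte 4: 02 ^ 01 = 03
byte 5: f4 ^ 97 = 63
byte 6: 31 ^ e5 = d4
byte 7: 02 ^ fb = f9

741a7fe60363d4f9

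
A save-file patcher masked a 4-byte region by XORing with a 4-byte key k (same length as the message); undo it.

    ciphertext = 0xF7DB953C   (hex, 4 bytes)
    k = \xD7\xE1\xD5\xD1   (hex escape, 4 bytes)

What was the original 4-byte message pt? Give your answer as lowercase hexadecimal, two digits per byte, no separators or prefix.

203a40ed

byte 0: 11110111 ^ 11010111 = 00100000
byte 1: 11011011 ^ 11100001 = 00111010
byte 2: 10010101 ^ 11010101 = 01000000
byte 3: 00111100 ^ 11010001 = 11101101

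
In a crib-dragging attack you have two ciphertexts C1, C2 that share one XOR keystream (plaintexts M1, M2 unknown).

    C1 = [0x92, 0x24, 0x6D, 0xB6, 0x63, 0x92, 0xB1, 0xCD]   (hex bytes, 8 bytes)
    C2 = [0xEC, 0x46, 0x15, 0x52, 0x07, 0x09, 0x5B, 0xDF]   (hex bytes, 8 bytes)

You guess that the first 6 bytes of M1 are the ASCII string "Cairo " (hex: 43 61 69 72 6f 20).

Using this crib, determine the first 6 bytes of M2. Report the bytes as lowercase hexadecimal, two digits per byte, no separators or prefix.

3d0311960bbb

First, C1 ⊕ C2 = (M1 ⊕ K) ⊕ (M2 ⊕ K) = M1 ⊕ M2, so the key drops out. Then M2 = (M1 ⊕ M2) ⊕ M1 over the first 6 bytes.
byte 0: (92 ^ ec) ^ 43 = 7e ^ 43 = 3d
byte 1: (24 ^ 46) ^ 61 = 62 ^ 61 = 03
byte 2: (6d ^ 15) ^ 69 = 78 ^ 69 = 11
byte 3: (b6 ^ 52) ^ 72 = e4 ^ 72 = 96
byte 4: (63 ^ 07) ^ 6f = 64 ^ 6f = 0b
byte 5: (92 ^ 09) ^ 20 = 9b ^ 20 = bb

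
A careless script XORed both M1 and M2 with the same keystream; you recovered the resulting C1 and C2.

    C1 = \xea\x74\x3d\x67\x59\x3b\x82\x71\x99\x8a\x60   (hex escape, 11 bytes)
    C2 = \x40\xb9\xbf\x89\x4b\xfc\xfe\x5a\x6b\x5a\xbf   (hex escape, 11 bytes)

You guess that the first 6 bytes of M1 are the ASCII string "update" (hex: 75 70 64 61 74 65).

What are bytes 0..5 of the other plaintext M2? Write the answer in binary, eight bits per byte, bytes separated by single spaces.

11011111 10111101 11100110 10001111 01100110 10100010

First, C1 ⊕ C2 = (M1 ⊕ K) ⊕ (M2 ⊕ K) = M1 ⊕ M2, so the key drops out. Then M2 = (M1 ⊕ M2) ⊕ M1 over the first 6 bytes.
byte 0: (ea ^ 40) ^ 75 = aa ^ 75 = df
byte 1: (74 ^ b9) ^ 70 = cd ^ 70 = bd
byte 2: (3d ^ bf) ^ 64 = 82 ^ 64 = e6
byte 3: (67 ^ 89) ^ 61 = ee ^ 61 = 8f
byte 4: (59 ^ 4b) ^ 74 = 12 ^ 74 = 66
byte 5: (3b ^ fc) ^ 65 = c7 ^ 65 = a2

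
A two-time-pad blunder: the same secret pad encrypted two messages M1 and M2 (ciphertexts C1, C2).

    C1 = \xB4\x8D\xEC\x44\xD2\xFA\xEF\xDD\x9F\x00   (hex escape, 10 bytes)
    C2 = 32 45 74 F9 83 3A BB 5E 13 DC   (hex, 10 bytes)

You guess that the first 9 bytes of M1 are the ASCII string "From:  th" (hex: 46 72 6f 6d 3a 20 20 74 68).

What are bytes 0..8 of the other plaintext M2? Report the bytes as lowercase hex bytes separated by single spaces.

c0 ba f7 d0 6b e0 74 f7 e4

First, C1 ⊕ C2 = (M1 ⊕ K) ⊕ (M2 ⊕ K) = M1 ⊕ M2, so the key drops out. Then M2 = (M1 ⊕ M2) ⊕ M1 over the first 9 bytes.
byte 0: (b4 xor 32) xor 46 = 86 xor 46 = c0
byte 1: (8d xor 45) xor 72 = c8 xor 72 = ba
byte 2: (ec xor 74) xor 6f = 98 xor 6f = f7
byte 3: (44 xor f9) xor 6d = bd xor 6d = d0
byte 4: (d2 xor 83) xor 3a = 51 xor 3a = 6b
byte 5: (fa xor 3a) xor 20 = c0 xor 20 = e0
byte 6: (ef xor bb) xor 20 = 54 xor 20 = 74
byte 7: (dd xor 5e) xor 74 = 83 xor 74 = f7
byte 8: (9f xor 13) xor 68 = 8c xor 68 = e4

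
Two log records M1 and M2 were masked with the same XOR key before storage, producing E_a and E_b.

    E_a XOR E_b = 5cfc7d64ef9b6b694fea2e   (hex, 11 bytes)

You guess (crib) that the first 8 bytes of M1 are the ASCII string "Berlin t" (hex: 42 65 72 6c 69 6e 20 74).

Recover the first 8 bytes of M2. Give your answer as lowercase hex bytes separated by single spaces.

Since E_a ⊕ E_b = M1 ⊕ M2, XORing with the guessed M1 bytes yields the corresponding M2 bytes: M2 = (E_a ⊕ E_b) ⊕ M1.
byte 0: 5c ^ 42 = 1e
byte 1: fc ^ 65 = 99
byte 2: 7d ^ 72 = 0f
byte 3: 64 ^ 6c = 08
byte 4: ef ^ 69 = 86
byte 5: 9b ^ 6e = f5
byte 6: 6b ^ 20 = 4b
byte 7: 69 ^ 74 = 1d

1e 99 0f 08 86 f5 4b 1d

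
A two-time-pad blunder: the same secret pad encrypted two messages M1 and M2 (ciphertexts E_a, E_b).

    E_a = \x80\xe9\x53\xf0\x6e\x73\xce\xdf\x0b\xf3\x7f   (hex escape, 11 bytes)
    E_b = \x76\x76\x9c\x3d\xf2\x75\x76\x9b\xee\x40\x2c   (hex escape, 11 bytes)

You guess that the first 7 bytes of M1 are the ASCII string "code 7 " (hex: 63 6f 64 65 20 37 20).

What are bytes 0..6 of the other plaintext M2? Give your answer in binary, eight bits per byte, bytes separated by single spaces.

First, E_a ⊕ E_b = (M1 ⊕ K) ⊕ (M2 ⊕ K) = M1 ⊕ M2, so the key drops out. Then M2 = (M1 ⊕ M2) ⊕ M1 over the first 7 bytes.
byte 0: (80 ⊕ 76) ⊕ 63 = f6 ⊕ 63 = 95
byte 1: (e9 ⊕ 76) ⊕ 6f = 9f ⊕ 6f = f0
byte 2: (53 ⊕ 9c) ⊕ 64 = cf ⊕ 64 = ab
byte 3: (f0 ⊕ 3d) ⊕ 65 = cd ⊕ 65 = a8
byte 4: (6e ⊕ f2) ⊕ 20 = 9c ⊕ 20 = bc
byte 5: (73 ⊕ 75) ⊕ 37 = 06 ⊕ 37 = 31
byte 6: (ce ⊕ 76) ⊕ 20 = b8 ⊕ 20 = 98

10010101 11110000 10101011 10101000 10111100 00110001 10011000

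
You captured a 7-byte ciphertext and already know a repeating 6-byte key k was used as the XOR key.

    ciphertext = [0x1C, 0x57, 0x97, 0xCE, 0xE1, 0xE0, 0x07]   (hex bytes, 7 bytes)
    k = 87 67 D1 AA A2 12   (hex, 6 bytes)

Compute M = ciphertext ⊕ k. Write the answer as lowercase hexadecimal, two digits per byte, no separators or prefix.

The 6-byte key repeats, so the effective keystream is 87 67 d1 aa a2 12 87.
byte 0: 1c xor 87 = 9b
byte 1: 57 xor 67 = 30
byte 2: 97 xor d1 = 46
byte 3: ce xor aa = 64
byte 4: e1 xor a2 = 43
byte 5: e0 xor 12 = f2
byte 6: 07 xor 87 = 80

9b30466443f280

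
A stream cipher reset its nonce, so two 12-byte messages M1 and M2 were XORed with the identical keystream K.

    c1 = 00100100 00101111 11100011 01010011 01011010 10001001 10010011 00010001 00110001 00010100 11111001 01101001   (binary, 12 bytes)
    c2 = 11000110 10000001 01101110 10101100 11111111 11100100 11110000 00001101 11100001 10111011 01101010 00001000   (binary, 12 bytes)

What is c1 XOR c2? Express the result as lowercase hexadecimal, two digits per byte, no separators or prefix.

e2ae8dffa56d631cd0af9361

c1 ⊕ c2 = (M1 ⊕ K) ⊕ (M2 ⊕ K) = M1 ⊕ M2 — the shared key cancels under XOR.
24 ⊕ c6 = e2
2f ⊕ 81 = ae
e3 ⊕ 6e = 8d
53 ⊕ ac = ff
5a ⊕ ff = a5
89 ⊕ e4 = 6d
93 ⊕ f0 = 63
11 ⊕ 0d = 1c
31 ⊕ e1 = d0
14 ⊕ bb = af
f9 ⊕ 6a = 93
69 ⊕ 08 = 61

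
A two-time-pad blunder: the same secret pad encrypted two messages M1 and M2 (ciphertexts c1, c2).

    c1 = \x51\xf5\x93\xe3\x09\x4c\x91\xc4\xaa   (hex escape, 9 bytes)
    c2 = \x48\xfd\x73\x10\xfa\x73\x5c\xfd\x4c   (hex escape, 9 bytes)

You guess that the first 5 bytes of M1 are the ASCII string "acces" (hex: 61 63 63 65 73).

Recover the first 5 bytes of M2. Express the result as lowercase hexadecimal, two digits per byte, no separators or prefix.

786b839680

First, c1 ⊕ c2 = (M1 ⊕ K) ⊕ (M2 ⊕ K) = M1 ⊕ M2, so the key drops out. Then M2 = (M1 ⊕ M2) ⊕ M1 over the first 5 bytes.
byte 0: (51 xor 48) xor 61 = 19 xor 61 = 78
byte 1: (f5 xor fd) xor 63 = 08 xor 63 = 6b
byte 2: (93 xor 73) xor 63 = e0 xor 63 = 83
byte 3: (e3 xor 10) xor 65 = f3 xor 65 = 96
byte 4: (09 xor fa) xor 73 = f3 xor 73 = 80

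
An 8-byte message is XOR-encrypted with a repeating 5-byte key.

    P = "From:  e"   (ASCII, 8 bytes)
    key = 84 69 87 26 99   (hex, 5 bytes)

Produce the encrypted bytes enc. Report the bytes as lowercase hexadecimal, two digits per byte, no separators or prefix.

c21be84ba3a449e2

The 5-byte key repeats, so the effective keystream is 84 69 87 26 99 84 69 87.
byte 0: 46 XOR 84 = c2
byte 1: 72 XOR 69 = 1b
byte 2: 6f XOR 87 = e8
byte 3: 6d XOR 26 = 4b
byte 4: 3a XOR 99 = a3
byte 5: 20 XOR 84 = a4
byte 6: 20 XOR 69 = 49
byte 7: 65 XOR 87 = e2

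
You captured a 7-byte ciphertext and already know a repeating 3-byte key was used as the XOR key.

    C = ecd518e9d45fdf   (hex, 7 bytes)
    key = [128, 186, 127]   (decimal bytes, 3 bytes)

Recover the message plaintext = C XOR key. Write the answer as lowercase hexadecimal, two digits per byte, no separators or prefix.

The 3-byte key repeats, so the effective keystream is 80 ba 7f 80 ba 7f 80.
byte 0: ec ^ 80 = 6c
byte 1: d5 ^ ba = 6f
byte 2: 18 ^ 7f = 67
byte 3: e9 ^ 80 = 69
byte 4: d4 ^ ba = 6e
byte 5: 5f ^ 7f = 20
byte 6: df ^ 80 = 5f

6c6f67696e205f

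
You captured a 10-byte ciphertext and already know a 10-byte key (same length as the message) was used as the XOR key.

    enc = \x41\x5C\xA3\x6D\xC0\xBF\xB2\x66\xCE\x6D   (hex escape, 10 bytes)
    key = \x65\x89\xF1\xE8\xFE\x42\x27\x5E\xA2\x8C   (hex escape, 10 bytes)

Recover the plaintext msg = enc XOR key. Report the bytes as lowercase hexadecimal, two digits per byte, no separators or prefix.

24d552853efd95386ce1

41 xor 65 = 24
5c xor 89 = d5
a3 xor f1 = 52
6d xor e8 = 85
c0 xor fe = 3e
bf xor 42 = fd
b2 xor 27 = 95
66 xor 5e = 38
ce xor a2 = 6c
6d xor 8c = e1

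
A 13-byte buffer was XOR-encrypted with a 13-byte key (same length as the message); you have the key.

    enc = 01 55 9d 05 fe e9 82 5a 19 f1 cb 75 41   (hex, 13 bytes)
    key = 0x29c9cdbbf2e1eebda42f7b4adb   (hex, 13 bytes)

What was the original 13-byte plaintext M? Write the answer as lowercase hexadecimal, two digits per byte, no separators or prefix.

XOR is its own inverse, so applying the key byte-wise gives the result directly.
01 ⊕ 29 = 28
55 ⊕ c9 = 9c
9d ⊕ cd = 50
05 ⊕ bb = be
fe ⊕ f2 = 0c
e9 ⊕ e1 = 08
82 ⊕ ee = 6c
5a ⊕ bd = e7
19 ⊕ a4 = bd
f1 ⊕ 2f = de
cb ⊕ 7b = b0
75 ⊕ 4a = 3f
41 ⊕ db = 9a

289c50be0c086ce7bddeb03f9a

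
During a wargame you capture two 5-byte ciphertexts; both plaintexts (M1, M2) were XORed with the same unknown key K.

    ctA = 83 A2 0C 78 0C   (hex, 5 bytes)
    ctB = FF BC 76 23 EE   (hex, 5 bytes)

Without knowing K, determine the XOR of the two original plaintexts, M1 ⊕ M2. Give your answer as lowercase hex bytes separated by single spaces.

ctA ⊕ ctB = (M1 ⊕ K) ⊕ (M2 ⊕ K) = M1 ⊕ M2 — the shared key cancels under XOR.
83 xor ff = 7c
a2 xor bc = 1e
0c xor 76 = 7a
78 xor 23 = 5b
0c xor ee = e2

7c 1e 7a 5b e2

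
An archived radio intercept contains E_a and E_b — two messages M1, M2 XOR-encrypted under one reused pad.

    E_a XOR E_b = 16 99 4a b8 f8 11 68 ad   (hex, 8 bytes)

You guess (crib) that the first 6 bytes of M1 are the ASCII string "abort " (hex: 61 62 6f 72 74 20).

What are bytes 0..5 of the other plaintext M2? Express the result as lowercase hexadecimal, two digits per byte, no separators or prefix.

77fb25ca8c31

Since E_a ⊕ E_b = M1 ⊕ M2, XORing with the guessed M1 bytes yields the corresponding M2 bytes: M2 = (E_a ⊕ E_b) ⊕ M1.
16 xor 61 = 77
99 xor 62 = fb
4a xor 6f = 25
b8 xor 72 = ca
f8 xor 74 = 8c
11 xor 20 = 31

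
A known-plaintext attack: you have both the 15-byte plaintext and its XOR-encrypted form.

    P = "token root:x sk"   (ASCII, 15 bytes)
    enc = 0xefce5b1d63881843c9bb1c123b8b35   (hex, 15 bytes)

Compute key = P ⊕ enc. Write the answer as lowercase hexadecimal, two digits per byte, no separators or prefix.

9ba130780da86a2ca6cf266a1bf85e

Since enc = P ⊕ key, XORing both sides with P gives key = P ⊕ enc.
byte 0: 01110100 ^ 11101111 = 10011011
byte 1: 01101111 ^ 11001110 = 10100001
byte 2: 01101011 ^ 01011011 = 00110000
byte 3: 01100101 ^ 00011101 = 01111000
byte 4: 01101110 ^ 01100011 = 00001101
byte 5: 00100000 ^ 10001000 = 10101000
byte 6: 01110010 ^ 00011000 = 01101010
byte 7: 01101111 ^ 01000011 = 00101100
byte 8: 01101111 ^ 11001001 = 10100110
byte 9: 01110100 ^ 10111011 = 11001111
byte 10: 00111010 ^ 00011100 = 00100110
byte 11: 01111000 ^ 00010010 = 01101010
byte 12: 00100000 ^ 00111011 = 00011011
byte 13: 01110011 ^ 10001011 = 11111000
byte 14: 01101011 ^ 00110101 = 01011110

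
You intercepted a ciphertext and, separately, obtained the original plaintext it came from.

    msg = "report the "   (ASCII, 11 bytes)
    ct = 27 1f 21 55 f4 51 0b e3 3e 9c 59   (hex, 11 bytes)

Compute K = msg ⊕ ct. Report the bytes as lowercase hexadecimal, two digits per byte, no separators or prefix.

557a513a86252b9756f979

Since ct = msg ⊕ K, XORing both sides with msg gives K = msg ⊕ ct.
byte 0: 72 XOR 27 = 55
byte 1: 65 XOR 1f = 7a
byte 2: 70 XOR 21 = 51
byte 3: 6f XOR 55 = 3a
byte 4: 72 XOR f4 = 86
byte 5: 74 XOR 51 = 25
byte 6: 20 XOR 0b = 2b
byte 7: 74 XOR e3 = 97
byte 8: 68 XOR 3e = 56
byte 9: 65 XOR 9c = f9
byte 10: 20 XOR 59 = 79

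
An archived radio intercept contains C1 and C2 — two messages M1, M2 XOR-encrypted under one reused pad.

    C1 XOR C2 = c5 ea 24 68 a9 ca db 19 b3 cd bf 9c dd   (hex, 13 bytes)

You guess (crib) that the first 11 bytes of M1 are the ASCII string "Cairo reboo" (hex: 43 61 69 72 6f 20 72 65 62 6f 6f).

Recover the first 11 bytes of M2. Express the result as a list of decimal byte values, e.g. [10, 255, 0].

Since C1 ⊕ C2 = M1 ⊕ M2, XORing with the guessed M1 bytes yields the corresponding M2 bytes: M2 = (C1 ⊕ C2) ⊕ M1.
byte 0: c5 ^ 43 = 86
byte 1: ea ^ 61 = 8b
byte 2: 24 ^ 69 = 4d
byte 3: 68 ^ 72 = 1a
byte 4: a9 ^ 6f = c6
byte 5: ca ^ 20 = ea
byte 6: db ^ 72 = a9
byte 7: 19 ^ 65 = 7c
byte 8: b3 ^ 62 = d1
byte 9: cd ^ 6f = a2
byte 10: bf ^ 6f = d0

[134, 139, 77, 26, 198, 234, 169, 124, 209, 162, 208]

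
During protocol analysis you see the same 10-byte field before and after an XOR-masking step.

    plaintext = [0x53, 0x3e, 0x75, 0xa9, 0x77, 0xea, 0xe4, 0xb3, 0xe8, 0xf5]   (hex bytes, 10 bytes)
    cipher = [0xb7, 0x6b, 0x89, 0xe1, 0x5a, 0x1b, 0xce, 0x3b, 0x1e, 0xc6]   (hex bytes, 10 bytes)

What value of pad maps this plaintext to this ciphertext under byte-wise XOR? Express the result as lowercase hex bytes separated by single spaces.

e4 55 fc 48 2d f1 2a 88 f6 33

Since cipher = plaintext ⊕ pad, XORing both sides with plaintext gives pad = plaintext ⊕ cipher.
01010011 ^ 10110111 = 11100100
00111110 ^ 01101011 = 01010101
01110101 ^ 10001001 = 11111100
10101001 ^ 11100001 = 01001000
01110111 ^ 01011010 = 00101101
11101010 ^ 00011011 = 11110001
11100100 ^ 11001110 = 00101010
10110011 ^ 00111011 = 10001000
11101000 ^ 00011110 = 11110110
11110101 ^ 11000110 = 00110011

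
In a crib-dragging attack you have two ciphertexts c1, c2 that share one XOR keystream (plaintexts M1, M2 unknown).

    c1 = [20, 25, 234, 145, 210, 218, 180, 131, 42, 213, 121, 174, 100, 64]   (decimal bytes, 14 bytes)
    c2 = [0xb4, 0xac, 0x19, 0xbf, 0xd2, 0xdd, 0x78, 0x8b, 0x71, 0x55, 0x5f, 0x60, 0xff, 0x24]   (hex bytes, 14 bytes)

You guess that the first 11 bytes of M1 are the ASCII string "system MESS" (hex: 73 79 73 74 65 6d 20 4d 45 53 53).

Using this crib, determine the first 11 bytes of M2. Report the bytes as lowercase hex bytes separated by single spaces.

d3 cc 80 5a 65 6a ec 45 1e d3 75

First, c1 ⊕ c2 = (M1 ⊕ K) ⊕ (M2 ⊕ K) = M1 ⊕ M2, so the key drops out. Then M2 = (M1 ⊕ M2) ⊕ M1 over the first 11 bytes.
byte 0: (14 XOR b4) XOR 73 = a0 XOR 73 = d3
byte 1: (19 XOR ac) XOR 79 = b5 XOR 79 = cc
byte 2: (ea XOR 19) XOR 73 = f3 XOR 73 = 80
byte 3: (91 XOR bf) XOR 74 = 2e XOR 74 = 5a
byte 4: (d2 XOR d2) XOR 65 = 00 XOR 65 = 65
byte 5: (da XOR dd) XOR 6d = 07 XOR 6d = 6a
byte 6: (b4 XOR 78) XOR 20 = cc XOR 20 = ec
byte 7: (83 XOR 8b) XOR 4d = 08 XOR 4d = 45
byte 8: (2a XOR 71) XOR 45 = 5b XOR 45 = 1e
byte 9: (d5 XOR 55) XOR 53 = 80 XOR 53 = d3
byte 10: (79 XOR 5f) XOR 53 = 26 XOR 53 = 75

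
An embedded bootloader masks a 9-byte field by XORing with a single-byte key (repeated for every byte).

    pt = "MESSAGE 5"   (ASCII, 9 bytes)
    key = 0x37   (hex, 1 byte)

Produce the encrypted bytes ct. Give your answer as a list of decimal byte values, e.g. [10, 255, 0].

[122, 114, 100, 100, 118, 112, 114, 23, 2]

The 1-byte key repeats, so the effective keystream is 37 37 37 37 37 37 37 37 37.
byte 0: 4d ^ 37 = 7a
byte 1: 45 ^ 37 = 72
byte 2: 53 ^ 37 = 64
byte 3: 53 ^ 37 = 64
byte 4: 41 ^ 37 = 76
byte 5: 47 ^ 37 = 70
byte 6: 45 ^ 37 = 72
byte 7: 20 ^ 37 = 17
byte 8: 35 ^ 37 = 02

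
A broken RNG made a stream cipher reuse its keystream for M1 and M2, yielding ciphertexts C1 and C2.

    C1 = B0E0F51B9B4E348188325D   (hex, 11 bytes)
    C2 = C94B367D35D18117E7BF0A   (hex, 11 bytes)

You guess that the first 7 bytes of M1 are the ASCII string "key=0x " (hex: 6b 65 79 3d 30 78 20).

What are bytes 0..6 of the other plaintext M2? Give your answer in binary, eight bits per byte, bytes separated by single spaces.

00010010 11001110 10111010 01011011 10011110 11100111 10010101

First, C1 ⊕ C2 = (M1 ⊕ K) ⊕ (M2 ⊕ K) = M1 ⊕ M2, so the key drops out. Then M2 = (M1 ⊕ M2) ⊕ M1 over the first 7 bytes.
byte 0: (b0 xor c9) xor 6b = 79 xor 6b = 12
byte 1: (e0 xor 4b) xor 65 = ab xor 65 = ce
byte 2: (f5 xor 36) xor 79 = c3 xor 79 = ba
byte 3: (1b xor 7d) xor 3d = 66 xor 3d = 5b
byte 4: (9b xor 35) xor 30 = ae xor 30 = 9e
byte 5: (4e xor d1) xor 78 = 9f xor 78 = e7
byte 6: (34 xor 81) xor 20 = b5 xor 20 = 95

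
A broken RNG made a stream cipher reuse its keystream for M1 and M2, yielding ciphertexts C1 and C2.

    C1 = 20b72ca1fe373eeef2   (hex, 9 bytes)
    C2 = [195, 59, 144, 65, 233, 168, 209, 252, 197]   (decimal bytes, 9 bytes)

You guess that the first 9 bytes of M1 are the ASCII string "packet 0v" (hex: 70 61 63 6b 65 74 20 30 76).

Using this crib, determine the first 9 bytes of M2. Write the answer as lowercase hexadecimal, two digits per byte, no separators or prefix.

First, C1 ⊕ C2 = (M1 ⊕ K) ⊕ (M2 ⊕ K) = M1 ⊕ M2, so the key drops out. Then M2 = (M1 ⊕ M2) ⊕ M1 over the first 9 bytes.
byte 0: (20 ⊕ c3) ⊕ 70 = e3 ⊕ 70 = 93
byte 1: (b7 ⊕ 3b) ⊕ 61 = 8c ⊕ 61 = ed
byte 2: (2c ⊕ 90) ⊕ 63 = bc ⊕ 63 = df
byte 3: (a1 ⊕ 41) ⊕ 6b = e0 ⊕ 6b = 8b
byte 4: (fe ⊕ e9) ⊕ 65 = 17 ⊕ 65 = 72
byte 5: (37 ⊕ a8) ⊕ 74 = 9f ⊕ 74 = eb
byte 6: (3e ⊕ d1) ⊕ 20 = ef ⊕ 20 = cf
byte 7: (ee ⊕ fc) ⊕ 30 = 12 ⊕ 30 = 22
byte 8: (f2 ⊕ c5) ⊕ 76 = 37 ⊕ 76 = 41

93eddf8b72ebcf2241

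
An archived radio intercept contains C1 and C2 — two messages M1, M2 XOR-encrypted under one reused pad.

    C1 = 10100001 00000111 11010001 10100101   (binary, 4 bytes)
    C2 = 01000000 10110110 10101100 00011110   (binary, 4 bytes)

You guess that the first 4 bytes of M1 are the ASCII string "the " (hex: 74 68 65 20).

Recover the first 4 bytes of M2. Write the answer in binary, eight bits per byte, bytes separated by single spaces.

10010101 11011001 00011000 10011011

First, C1 ⊕ C2 = (M1 ⊕ K) ⊕ (M2 ⊕ K) = M1 ⊕ M2, so the key drops out. Then M2 = (M1 ⊕ M2) ⊕ M1 over the first 4 bytes.
byte 0: (a1 ⊕ 40) ⊕ 74 = e1 ⊕ 74 = 95
byte 1: (07 ⊕ b6) ⊕ 68 = b1 ⊕ 68 = d9
byte 2: (d1 ⊕ ac) ⊕ 65 = 7d ⊕ 65 = 18
byte 3: (a5 ⊕ 1e) ⊕ 20 = bb ⊕ 20 = 9b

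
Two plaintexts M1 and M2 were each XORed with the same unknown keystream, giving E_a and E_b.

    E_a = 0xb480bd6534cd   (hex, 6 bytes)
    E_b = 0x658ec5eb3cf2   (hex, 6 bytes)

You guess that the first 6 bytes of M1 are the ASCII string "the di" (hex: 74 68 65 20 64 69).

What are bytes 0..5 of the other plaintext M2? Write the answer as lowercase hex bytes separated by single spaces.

First, E_a ⊕ E_b = (M1 ⊕ K) ⊕ (M2 ⊕ K) = M1 ⊕ M2, so the key drops out. Then M2 = (M1 ⊕ M2) ⊕ M1 over the first 6 bytes.
byte 0: (b4 xor 65) xor 74 = d1 xor 74 = a5
byte 1: (80 xor 8e) xor 68 = 0e xor 68 = 66
byte 2: (bd xor c5) xor 65 = 78 xor 65 = 1d
byte 3: (65 xor eb) xor 20 = 8e xor 20 = ae
byte 4: (34 xor 3c) xor 64 = 08 xor 64 = 6c
byte 5: (cd xor f2) xor 69 = 3f xor 69 = 56

a5 66 1d ae 6c 56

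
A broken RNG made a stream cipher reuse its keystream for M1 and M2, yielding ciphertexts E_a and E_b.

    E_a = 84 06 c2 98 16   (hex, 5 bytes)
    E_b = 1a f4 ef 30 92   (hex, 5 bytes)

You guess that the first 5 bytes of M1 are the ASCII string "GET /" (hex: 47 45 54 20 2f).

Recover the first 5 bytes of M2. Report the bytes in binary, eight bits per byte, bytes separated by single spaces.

First, E_a ⊕ E_b = (M1 ⊕ K) ⊕ (M2 ⊕ K) = M1 ⊕ M2, so the key drops out. Then M2 = (M1 ⊕ M2) ⊕ M1 over the first 5 bytes.
byte 0: (84 ⊕ 1a) ⊕ 47 = 9e ⊕ 47 = d9
byte 1: (06 ⊕ f4) ⊕ 45 = f2 ⊕ 45 = b7
byte 2: (c2 ⊕ ef) ⊕ 54 = 2d ⊕ 54 = 79
byte 3: (98 ⊕ 30) ⊕ 20 = a8 ⊕ 20 = 88
byte 4: (16 ⊕ 92) ⊕ 2f = 84 ⊕ 2f = ab

11011001 10110111 01111001 10001000 10101011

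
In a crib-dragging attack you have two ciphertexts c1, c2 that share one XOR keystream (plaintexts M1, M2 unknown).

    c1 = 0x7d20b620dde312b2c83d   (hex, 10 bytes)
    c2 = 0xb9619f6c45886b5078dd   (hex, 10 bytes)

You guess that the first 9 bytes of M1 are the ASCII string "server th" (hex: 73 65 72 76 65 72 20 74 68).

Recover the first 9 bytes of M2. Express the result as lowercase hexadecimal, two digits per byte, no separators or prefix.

b7245b3afd195996d8

First, c1 ⊕ c2 = (M1 ⊕ K) ⊕ (M2 ⊕ K) = M1 ⊕ M2, so the key drops out. Then M2 = (M1 ⊕ M2) ⊕ M1 over the first 9 bytes.
byte 0: (7d ^ b9) ^ 73 = c4 ^ 73 = b7
byte 1: (20 ^ 61) ^ 65 = 41 ^ 65 = 24
byte 2: (b6 ^ 9f) ^ 72 = 29 ^ 72 = 5b
byte 3: (20 ^ 6c) ^ 76 = 4c ^ 76 = 3a
byte 4: (dd ^ 45) ^ 65 = 98 ^ 65 = fd
byte 5: (e3 ^ 88) ^ 72 = 6b ^ 72 = 19
byte 6: (12 ^ 6b) ^ 20 = 79 ^ 20 = 59
byte 7: (b2 ^ 50) ^ 74 = e2 ^ 74 = 96
byte 8: (c8 ^ 78) ^ 68 = b0 ^ 68 = d8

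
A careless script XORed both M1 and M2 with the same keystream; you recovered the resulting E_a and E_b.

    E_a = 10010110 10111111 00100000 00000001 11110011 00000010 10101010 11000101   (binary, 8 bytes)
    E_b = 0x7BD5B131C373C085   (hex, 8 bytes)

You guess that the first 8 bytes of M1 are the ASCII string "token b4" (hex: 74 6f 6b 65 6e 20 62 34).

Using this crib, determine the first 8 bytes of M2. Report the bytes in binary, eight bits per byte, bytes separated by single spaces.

First, E_a ⊕ E_b = (M1 ⊕ K) ⊕ (M2 ⊕ K) = M1 ⊕ M2, so the key drops out. Then M2 = (M1 ⊕ M2) ⊕ M1 over the first 8 bytes.
byte 0: (96 ⊕ 7b) ⊕ 74 = ed ⊕ 74 = 99
byte 1: (bf ⊕ d5) ⊕ 6f = 6a ⊕ 6f = 05
byte 2: (20 ⊕ b1) ⊕ 6b = 91 ⊕ 6b = fa
byte 3: (01 ⊕ 31) ⊕ 65 = 30 ⊕ 65 = 55
byte 4: (f3 ⊕ c3) ⊕ 6e = 30 ⊕ 6e = 5e
byte 5: (02 ⊕ 73) ⊕ 20 = 71 ⊕ 20 = 51
byte 6: (aa ⊕ c0) ⊕ 62 = 6a ⊕ 62 = 08
byte 7: (c5 ⊕ 85) ⊕ 34 = 40 ⊕ 34 = 74

10011001 00000101 11111010 01010101 01011110 01010001 00001000 01110100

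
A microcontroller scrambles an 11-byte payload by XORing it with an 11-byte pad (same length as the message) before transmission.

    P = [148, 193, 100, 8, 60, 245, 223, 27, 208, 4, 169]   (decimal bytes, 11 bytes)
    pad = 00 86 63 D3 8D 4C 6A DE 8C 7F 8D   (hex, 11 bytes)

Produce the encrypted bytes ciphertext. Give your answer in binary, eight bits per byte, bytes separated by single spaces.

10010100 01000111 00000111 11011011 10110001 10111001 10110101 11000101 01011100 01111011 00100100

XOR is its own inverse, so applying the key byte-wise gives the result directly.
94 xor 00 = 94
c1 xor 86 = 47
64 xor 63 = 07
08 xor d3 = db
3c xor 8d = b1
f5 xor 4c = b9
df xor 6a = b5
1b xor de = c5
d0 xor 8c = 5c
04 xor 7f = 7b
a9 xor 8d = 24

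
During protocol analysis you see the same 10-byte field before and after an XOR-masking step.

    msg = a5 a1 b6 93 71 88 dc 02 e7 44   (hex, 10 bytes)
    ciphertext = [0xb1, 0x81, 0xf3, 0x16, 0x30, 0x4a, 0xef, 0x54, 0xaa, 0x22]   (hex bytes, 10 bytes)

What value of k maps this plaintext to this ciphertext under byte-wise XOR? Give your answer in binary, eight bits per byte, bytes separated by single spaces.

00010100 00100000 01000101 10000101 01000001 11000010 00110011 01010110 01001101 01100110

Since ciphertext = msg ⊕ k, XORing both sides with msg gives k = msg ⊕ ciphertext.
165 XOR 177 =  20
161 XOR 129 =  32
182 XOR 243 =  69
147 XOR  22 = 133
113 XOR  48 =  65
136 XOR  74 = 194
220 XOR 239 =  51
  2 XOR  84 =  86
231 XOR 170 =  77
 68 XOR  34 = 102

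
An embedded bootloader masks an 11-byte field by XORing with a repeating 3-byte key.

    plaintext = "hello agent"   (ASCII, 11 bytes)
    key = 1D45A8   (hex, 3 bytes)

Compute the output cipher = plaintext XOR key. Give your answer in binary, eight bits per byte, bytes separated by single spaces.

01110101 00100000 11000100 01110001 00101010 10001000 01111100 00100010 11001101 01110011 00110001

The 3-byte key repeats, so the effective keystream is 1d 45 a8 1d 45 a8 1d 45 a8 1d 45.
byte 0: 01101000 XOR 00011101 = 01110101
byte 1: 01100101 XOR 01000101 = 00100000
byte 2: 01101100 XOR 10101000 = 11000100
byte 3: 01101100 XOR 00011101 = 01110001
byte 4: 01101111 XOR 01000101 = 00101010
byte 5: 00100000 XOR 10101000 = 10001000
byte 6: 01100001 XOR 00011101 = 01111100
byte 7: 01100111 XOR 01000101 = 00100010
byte 8: 01100101 XOR 10101000 = 11001101
byte 9: 01101110 XOR 00011101 = 01110011
byte 10: 01110100 XOR 01000101 = 00110001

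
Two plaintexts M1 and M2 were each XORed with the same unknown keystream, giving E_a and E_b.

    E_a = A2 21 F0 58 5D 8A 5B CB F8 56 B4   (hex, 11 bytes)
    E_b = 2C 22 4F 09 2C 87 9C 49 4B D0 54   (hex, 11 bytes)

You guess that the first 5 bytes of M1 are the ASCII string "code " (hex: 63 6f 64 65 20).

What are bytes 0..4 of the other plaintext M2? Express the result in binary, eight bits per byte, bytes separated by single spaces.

11101101 01101100 11011011 00110100 01010001

First, E_a ⊕ E_b = (M1 ⊕ K) ⊕ (M2 ⊕ K) = M1 ⊕ M2, so the key drops out. Then M2 = (M1 ⊕ M2) ⊕ M1 over the first 5 bytes.
byte 0: (a2 xor 2c) xor 63 = 8e xor 63 = ed
byte 1: (21 xor 22) xor 6f = 03 xor 6f = 6c
byte 2: (f0 xor 4f) xor 64 = bf xor 64 = db
byte 3: (58 xor 09) xor 65 = 51 xor 65 = 34
byte 4: (5d xor 2c) xor 20 = 71 xor 20 = 51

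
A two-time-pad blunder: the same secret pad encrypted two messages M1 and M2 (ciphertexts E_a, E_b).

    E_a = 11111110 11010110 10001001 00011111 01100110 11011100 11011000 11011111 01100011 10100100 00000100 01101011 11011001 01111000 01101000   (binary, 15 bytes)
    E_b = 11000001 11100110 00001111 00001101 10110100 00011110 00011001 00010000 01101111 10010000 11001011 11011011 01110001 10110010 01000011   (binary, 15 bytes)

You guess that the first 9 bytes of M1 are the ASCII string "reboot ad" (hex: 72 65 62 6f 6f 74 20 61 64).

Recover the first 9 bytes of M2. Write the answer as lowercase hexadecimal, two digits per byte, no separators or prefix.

First, E_a ⊕ E_b = (M1 ⊕ K) ⊕ (M2 ⊕ K) = M1 ⊕ M2, so the key drops out. Then M2 = (M1 ⊕ M2) ⊕ M1 over the first 9 bytes.
byte 0: (fe ^ c1) ^ 72 = 3f ^ 72 = 4d
byte 1: (d6 ^ e6) ^ 65 = 30 ^ 65 = 55
byte 2: (89 ^ 0f) ^ 62 = 86 ^ 62 = e4
byte 3: (1f ^ 0d) ^ 6f = 12 ^ 6f = 7d
byte 4: (66 ^ b4) ^ 6f = d2 ^ 6f = bd
byte 5: (dc ^ 1e) ^ 74 = c2 ^ 74 = b6
byte 6: (d8 ^ 19) ^ 20 = c1 ^ 20 = e1
byte 7: (df ^ 10) ^ 61 = cf ^ 61 = ae
byte 8: (63 ^ 6f) ^ 64 = 0c ^ 64 = 68

4d55e47dbdb6e1ae68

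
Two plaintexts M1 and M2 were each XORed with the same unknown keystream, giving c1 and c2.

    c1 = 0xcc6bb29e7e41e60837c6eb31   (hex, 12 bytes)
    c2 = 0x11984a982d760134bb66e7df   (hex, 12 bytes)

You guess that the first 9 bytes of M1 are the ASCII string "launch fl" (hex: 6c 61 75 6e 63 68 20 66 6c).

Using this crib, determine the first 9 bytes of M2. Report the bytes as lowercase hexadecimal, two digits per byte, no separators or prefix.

First, c1 ⊕ c2 = (M1 ⊕ K) ⊕ (M2 ⊕ K) = M1 ⊕ M2, so the key drops out. Then M2 = (M1 ⊕ M2) ⊕ M1 over the first 9 bytes.
byte 0: (cc xor 11) xor 6c = dd xor 6c = b1
byte 1: (6b xor 98) xor 61 = f3 xor 61 = 92
byte 2: (b2 xor 4a) xor 75 = f8 xor 75 = 8d
byte 3: (9e xor 98) xor 6e = 06 xor 6e = 68
byte 4: (7e xor 2d) xor 63 = 53 xor 63 = 30
byte 5: (41 xor 76) xor 68 = 37 xor 68 = 5f
byte 6: (e6 xor 01) xor 20 = e7 xor 20 = c7
byte 7: (08 xor 34) xor 66 = 3c xor 66 = 5a
byte 8: (37 xor bb) xor 6c = 8c xor 6c = e0

b1928d68305fc75ae0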